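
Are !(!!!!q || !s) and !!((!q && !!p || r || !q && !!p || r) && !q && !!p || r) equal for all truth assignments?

No

E1: !(!!!!q || !s)
    = !(!!q || !s)   — double negation
    = !q && s   — De Morgan
E2: !!((!q && !!p || r || !q && !!p || r) && !q && !!p || r)
    = !!((!q && !!p || r) && !q && !!p || r)   — idempotence
    = !!(!q && !!p || r)   — absorption
    = !!(!q && p || r)   — double negation
    = !q && p || r   — double negation
These differ: at p=0, q=0, r=1, s=0, E1 = 0 but E2 = 1.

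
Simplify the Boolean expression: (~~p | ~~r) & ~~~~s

(~~p | ~~r) & ~~~~s
= (~~p | r) & ~~~~s   (double negation)
= (~~p | r) & ~~s   (double negation)
= (~~p | r) & s   (double negation)
= (p | r) & s   (double negation)

(p | r) & s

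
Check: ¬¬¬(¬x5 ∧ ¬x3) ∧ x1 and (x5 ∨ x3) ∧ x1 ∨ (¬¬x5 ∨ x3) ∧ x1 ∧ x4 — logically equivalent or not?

Yes

E1: ¬¬¬(¬x5 ∧ ¬x3) ∧ x1
    = ¬(¬x5 ∧ ¬x3) ∧ x1   [double negation]
    = (x5 ∨ x3) ∧ x1   [De Morgan]
E2: (x5 ∨ x3) ∧ x1 ∨ (¬¬x5 ∨ x3) ∧ x1 ∧ x4
    = (x5 ∨ x3) ∧ x1 ∨ (x5 ∨ x3) ∧ x1 ∧ x4   [double negation]
    = (x5 ∨ x3) ∧ x1   [absorption]
Both reduce to (x5 ∨ x3) ∧ x1, so they are equivalent.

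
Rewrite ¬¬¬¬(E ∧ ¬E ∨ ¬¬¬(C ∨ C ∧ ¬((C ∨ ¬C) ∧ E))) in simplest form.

¬C

¬¬¬¬(E ∧ ¬E ∨ ¬¬¬(C ∨ C ∧ ¬((C ∨ ¬C) ∧ E)))
= ¬¬¬¬(E ∧ ¬E ∨ ¬¬¬(C ∨ C ∧ ¬E))
= ¬¬(E ∧ ¬E ∨ ¬¬¬(C ∨ C ∧ ¬E))
= ¬¬¬¬¬(C ∨ C ∧ ¬E)
= ¬¬¬(C ∨ C ∧ ¬E)
= ¬¬¬C
= ¬C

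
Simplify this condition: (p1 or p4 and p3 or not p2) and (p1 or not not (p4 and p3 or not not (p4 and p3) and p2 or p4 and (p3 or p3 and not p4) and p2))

(p1 or p4 and p3 or not p2) and (p1 or not not (p4 and p3 or not not (p4 and p3) and p2 or p4 and (p3 or p3 and not p4) and p2))
= (p1 or p4 and p3 or not p2) and (p1 or p4 and p3 or not not (p4 and p3) and p2 or p4 and (p3 or p3 and not p4) and p2)   [double negation]
= (p1 or p4 and p3 or not p2) and (p1 or p4 and p3 or not not (p4 and p3) and p2 or p4 and p3 and p2)   [absorption]
= (p1 or p4 and p3 or not p2) and (p1 or p4 and p3 or p4 and p3 and p2 or p4 and p3 and p2)   [double negation]
= (p1 or p4 and p3 or not p2) and (p1 or p4 and p3 or p4 and p3 and p2)   [idempotence]
= (p1 or p4 and p3 or not p2) and (p1 or p4 and p3)   [absorption]
= p1 or p4 and p3   [absorption]

p1 or p4 and p3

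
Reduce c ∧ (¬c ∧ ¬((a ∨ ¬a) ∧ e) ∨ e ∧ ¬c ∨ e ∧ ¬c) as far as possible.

c ∧ (¬c ∧ ¬((a ∨ ¬a) ∧ e) ∨ e ∧ ¬c ∨ e ∧ ¬c)
= c ∧ (¬c ∧ ¬((a ∨ ¬a) ∧ e) ∨ e ∧ ¬c)   — idempotence
= c ∧ (¬c ∧ ¬e ∨ e ∧ ¬c)   — complement / identity
= c ∧ ¬c   — distribution
= False   — complement

False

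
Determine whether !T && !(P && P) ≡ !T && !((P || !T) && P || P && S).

E1: !T && !(P && P)
    = !T && !P   [idempotence]
E2: !T && !((P || !T) && P || P && S)
    = !T && !(P || P && S)   [absorption]
    = !T && !P   [absorption]
Both reduce to !T && !P, so they are equivalent.

Yes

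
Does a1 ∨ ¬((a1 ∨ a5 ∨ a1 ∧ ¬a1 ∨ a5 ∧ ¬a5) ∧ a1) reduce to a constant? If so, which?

yes, True

a1 ∨ ¬((a1 ∨ a5 ∨ a1 ∧ ¬a1 ∨ a5 ∧ ¬a5) ∧ a1)
= a1 ∨ ¬((a1 ∨ a5 ∨ a1 ∧ ¬a1) ∧ a1)   [complement / identity]
= a1 ∨ ¬((a1 ∨ a5) ∧ a1)   [complement / identity]
= a1 ∨ ¬a1   [absorption]
= True   [complement]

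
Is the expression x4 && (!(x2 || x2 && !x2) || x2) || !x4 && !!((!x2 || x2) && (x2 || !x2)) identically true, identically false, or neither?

x4 && (!(x2 || x2 && !x2) || x2) || !x4 && !!((!x2 || x2) && (x2 || !x2))
= x4 && (!(x2 || x2 && !x2) || x2) || !x4 && !!(!x2 || x2)   — complement / identity
= x4 && (!x2 || x2) || !x4 && !!(!x2 || x2)   — complement / identity
= x4 && (!x2 || x2) || !x4 && (!x2 || x2)   — double negation
= !x2 || x2   — distribution
= true   — complement

identically true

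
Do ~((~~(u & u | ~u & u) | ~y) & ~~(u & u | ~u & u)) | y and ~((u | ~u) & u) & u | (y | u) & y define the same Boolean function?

E1: ~((~~(u & u | ~u & u) | ~y) & ~~(u & u | ~u & u)) | y
    = ~~~(u & u | ~u & u) | y   — absorption
    = ~~~u | y   — distribution
    = ~u | y   — double negation
E2: ~((u | ~u) & u) & u | (y | u) & y
    = ~u & u | (y | u) & y   — complement / identity
    = ~u & u | y   — absorption
    = y   — complement / identity
These differ: at u=0, y=0, E1 = 1 but E2 = 0.

No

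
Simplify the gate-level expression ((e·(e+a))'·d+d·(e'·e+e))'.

((e·(e+a))'·d+d·(e'·e+e))'
= (e'·d+d·(e'·e+e))'   — absorption
= (d·(e'+e'·e+e))'   — distribution
= (d·(e'+e))'   — complement / identity
= d'   — complement / identity

d'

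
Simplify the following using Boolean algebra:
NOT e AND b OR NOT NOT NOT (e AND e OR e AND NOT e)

NOT e

NOT e AND b OR NOT NOT NOT (e AND e OR e AND NOT e)
= NOT e AND b OR NOT (e AND e OR e AND NOT e)   (double negation)
= NOT e AND b OR NOT e   (distribution)
= NOT e   (absorption)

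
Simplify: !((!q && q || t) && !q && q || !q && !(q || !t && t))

q

!((!q && q || t) && !q && q || !q && !(q || !t && t))
= !((!q && q || t) && !q && q || !q && !q)   (complement / identity)
= !(!q && q || !q && !q)   (absorption)
= !!q   (distribution)
= q   (double negation)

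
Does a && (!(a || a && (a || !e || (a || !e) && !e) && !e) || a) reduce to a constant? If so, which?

no

a && (!(a || a && (a || !e || (a || !e) && !e) && !e) || a)
= a && (!(a || a && (a || !e) && !e) || a)   (absorption)
= a && (!(a || a && !e) || a)   (absorption)
= a && (!a || a)   (absorption)
= a   (complement / identity)
This depends on a, so it is not a constant.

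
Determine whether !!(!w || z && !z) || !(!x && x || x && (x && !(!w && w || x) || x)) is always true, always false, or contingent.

contingent

!!(!w || z && !z) || !(!x && x || x && (x && !(!w && w || x) || x))
= !!!w || !(!x && x || x && (x && !(!w && w || x) || x))   — complement / identity
= !!!w || !(!x && x || x && (x && !x || x))   — complement / identity
= !!!w || !(!x && x || x && x)   — complement / identity
= !w || !(!x && x || x && x)   — double negation
= !w || !x   — distribution
This depends on w, x, so it is not a constant.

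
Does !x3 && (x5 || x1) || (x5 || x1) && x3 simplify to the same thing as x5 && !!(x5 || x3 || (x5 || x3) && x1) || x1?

Yes

E1: !x3 && (x5 || x1) || (x5 || x1) && x3
    = x5 || x1   — distribution
E2: x5 && !!(x5 || x3 || (x5 || x3) && x1) || x1
    = x5 && (x5 || x3 || (x5 || x3) && x1) || x1   — double negation
    = x5 && (x5 || x3) || x1   — absorption
    = x5 || x1   — absorption
Both reduce to x5 || x1, so they are equivalent.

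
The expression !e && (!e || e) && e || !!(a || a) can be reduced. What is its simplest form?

!e && (!e || e) && e || !!(a || a)
= !e && e || !!(a || a)   [complement / identity]
= !e && e || !!a   [idempotence]
= !e && e || a   [double negation]
= a   [complement / identity]

a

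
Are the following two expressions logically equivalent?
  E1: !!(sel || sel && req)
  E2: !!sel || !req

E1: !!(sel || sel && req)
    = !!sel   — absorption
    = sel   — double negation
E2: !!sel || !req
    = sel || !req   — double negation
These differ: at req=0, sel=0, E1 = 0 but E2 = 1.

No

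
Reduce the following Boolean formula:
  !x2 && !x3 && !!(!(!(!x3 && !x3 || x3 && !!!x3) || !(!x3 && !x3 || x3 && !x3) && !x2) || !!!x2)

!x2 && !x3

!x2 && !x3 && !!(!(!(!x3 && !x3 || x3 && !!!x3) || !(!x3 && !x3 || x3 && !x3) && !x2) || !!!x2)
= !x2 && !x3 && !!(!(!(!x3 && !x3 || x3 && !x3) || !(!x3 && !x3 || x3 && !x3) && !x2) || !!!x2)   — double negation
= !x2 && !x3 && !!(!!(!x3 && !x3 || x3 && !x3) || !!!x2)   — absorption
= !x2 && !x3 && !(!(!x3 && !x3 || x3 && !x3) && !!x2)   — De Morgan
= !x2 && !x3 && !(!!x3 && !!x2)   — distribution
= !x2 && !x3 && (!x3 || !x2)   — De Morgan
= !x2 && !x3   — absorption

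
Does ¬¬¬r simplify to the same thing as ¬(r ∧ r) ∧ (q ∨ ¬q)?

Yes

E1: ¬¬¬r
    = ¬r   (double negation)
E2: ¬(r ∧ r) ∧ (q ∨ ¬q)
    = ¬(r ∧ r)   (complement / identity)
    = ¬r   (idempotence)
Both reduce to ¬r, so they are equivalent.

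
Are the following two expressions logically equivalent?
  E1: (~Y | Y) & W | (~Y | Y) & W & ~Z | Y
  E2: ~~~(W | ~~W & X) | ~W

No

E1: (~Y | Y) & W | (~Y | Y) & W & ~Z | Y
    = (~Y | Y) & W | Y   — absorption
    = W | Y   — complement / identity
E2: ~~~(W | ~~W & X) | ~W
    = ~~~(W | W & X) | ~W   — double negation
    = ~~~W | ~W   — absorption
    = ~W | ~W   — double negation
    = ~W   — idempotence
These differ: at W=0, X=0, Y=0, Z=0, E1 = 0 but E2 = 1.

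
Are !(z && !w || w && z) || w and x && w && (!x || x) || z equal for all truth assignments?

No

E1: !(z && !w || w && z) || w
    = !z || w
E2: x && w && (!x || x) || z
    = x && w || z
These differ: at w=0, x=0, z=1, E1 = 0 but E2 = 1.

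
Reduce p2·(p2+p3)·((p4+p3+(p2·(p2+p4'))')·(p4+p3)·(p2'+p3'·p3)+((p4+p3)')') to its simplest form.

p2·(p4+p3)

p2·(p2+p3)·((p4+p3+(p2·(p2+p4'))')·(p4+p3)·(p2'+p3'·p3)+((p4+p3)')')
= p2·(p2+p3)·((p4+p3+(p2·(p2+p4'))')·(p4+p3)·p2'+((p4+p3)')')
= p2·(p2+p3)·((p4+p3+(p2·(p2+p4'))')·(p4+p3)·p2'+p4+p3)
= p2·((p4+p3+(p2·(p2+p4'))')·(p4+p3)·p2'+p4+p3)
= p2·((p4+p3+p2')·(p4+p3)·p2'+p4+p3)
= p2·((p4+p3)·p2'+p4+p3)
= p2·(p4+p3)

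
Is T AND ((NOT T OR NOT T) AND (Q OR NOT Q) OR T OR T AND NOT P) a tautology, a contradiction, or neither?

neither

T AND ((NOT T OR NOT T) AND (Q OR NOT Q) OR T OR T AND NOT P)
= T AND (NOT T OR NOT T OR T OR T AND NOT P)   — complement / identity
= T AND (NOT T OR NOT T OR T)   — absorption
= T AND (NOT T OR T)   — idempotence
= T   — complement / identity
This depends on T, so it is not a constant.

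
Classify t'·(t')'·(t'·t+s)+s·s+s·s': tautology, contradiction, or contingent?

t'·(t')'·(t'·t+s)+s·s+s·s'
= t'·t·(t'·t+s)+s·s+s·s'   (double negation)
= t'·t+s·s+s·s'   (absorption)
= s·s+s·s'   (complement / identity)
= s   (distribution)
This depends on s, so it is not a constant.

contingent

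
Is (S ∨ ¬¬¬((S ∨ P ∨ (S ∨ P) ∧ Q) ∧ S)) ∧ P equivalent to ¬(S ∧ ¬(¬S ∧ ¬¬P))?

E1: (S ∨ ¬¬¬((S ∨ P ∨ (S ∨ P) ∧ Q) ∧ S)) ∧ P
    = (S ∨ ¬¬¬((S ∨ P) ∧ S)) ∧ P
    = (S ∨ ¬¬¬S) ∧ P
    = (S ∨ ¬S) ∧ P
    = P
E2: ¬(S ∧ ¬(¬S ∧ ¬¬P))
    = ¬(S ∧ (S ∨ ¬P))
    = ¬S
These differ: at P=1, Q=0, S=1, E1 = 1 but E2 = 0.

No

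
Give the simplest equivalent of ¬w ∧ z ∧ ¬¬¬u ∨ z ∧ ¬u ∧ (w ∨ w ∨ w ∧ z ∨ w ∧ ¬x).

z ∧ ¬u

¬w ∧ z ∧ ¬¬¬u ∨ z ∧ ¬u ∧ (w ∨ w ∨ w ∧ z ∨ w ∧ ¬x)
= ¬w ∧ z ∧ ¬¬¬u ∨ z ∧ ¬u ∧ (w ∨ w ∨ w ∧ ¬x)   (absorption)
= ¬w ∧ z ∧ ¬¬¬u ∨ z ∧ ¬u ∧ (w ∨ w)   (absorption)
= ¬w ∧ z ∧ ¬u ∨ z ∧ ¬u ∧ (w ∨ w)   (double negation)
= ¬w ∧ z ∧ ¬u ∨ z ∧ ¬u ∧ w   (idempotence)
= z ∧ ¬u   (distribution)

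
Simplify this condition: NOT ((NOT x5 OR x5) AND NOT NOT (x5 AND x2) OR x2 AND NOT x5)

NOT ((NOT x5 OR x5) AND NOT NOT (x5 AND x2) OR x2 AND NOT x5)
= NOT ((NOT x5 OR x5) AND x5 AND x2 OR x2 AND NOT x5)   [double negation]
= NOT (x5 AND x2 OR x2 AND NOT x5)   [complement / identity]
= NOT x2   [distribution]

NOT x2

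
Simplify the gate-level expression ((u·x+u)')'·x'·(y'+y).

u·x'

((u·x+u)')'·x'·(y'+y)
= (u')'·x'·(y'+y)   [absorption]
= (u')'·x'   [complement / identity]
= u·x'   [double negation]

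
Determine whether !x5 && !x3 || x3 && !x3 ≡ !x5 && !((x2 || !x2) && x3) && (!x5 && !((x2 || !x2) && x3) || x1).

Yes

E1: !x5 && !x3 || x3 && !x3
    = !x5 && !x3   (complement / identity)
E2: !x5 && !((x2 || !x2) && x3) && (!x5 && !((x2 || !x2) && x3) || x1)
    = !x5 && !((x2 || !x2) && x3)   (absorption)
    = !x5 && !x3   (complement / identity)
Both reduce to !x5 && !x3, so they are equivalent.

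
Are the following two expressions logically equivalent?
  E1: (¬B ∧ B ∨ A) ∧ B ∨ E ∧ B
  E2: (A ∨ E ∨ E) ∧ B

E1: (¬B ∧ B ∨ A) ∧ B ∨ E ∧ B
    = A ∧ B ∨ E ∧ B   [complement / identity]
    = (A ∨ E) ∧ B   [distribution]
E2: (A ∨ E ∨ E) ∧ B
    = (A ∨ E) ∧ B   [idempotence]
Both reduce to (A ∨ E) ∧ B, so they are equivalent.

Yes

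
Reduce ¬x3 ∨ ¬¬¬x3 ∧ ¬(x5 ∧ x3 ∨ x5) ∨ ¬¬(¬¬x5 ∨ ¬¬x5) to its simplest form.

¬x3 ∨ ¬¬¬x3 ∧ ¬(x5 ∧ x3 ∨ x5) ∨ ¬¬(¬¬x5 ∨ ¬¬x5)
= ¬x3 ∨ ¬x3 ∧ ¬(x5 ∧ x3 ∨ x5) ∨ ¬¬(¬¬x5 ∨ ¬¬x5)
= ¬x3 ∨ ¬x3 ∧ ¬x5 ∨ ¬¬(¬¬x5 ∨ ¬¬x5)
= ¬x3 ∨ ¬x3 ∧ ¬x5 ∨ ¬(¬x5 ∧ ¬x5)
= ¬x3 ∨ ¬x3 ∧ ¬x5 ∨ ¬¬x5
= ¬x3 ∨ ¬¬x5
= ¬x3 ∨ x5

¬x3 ∨ x5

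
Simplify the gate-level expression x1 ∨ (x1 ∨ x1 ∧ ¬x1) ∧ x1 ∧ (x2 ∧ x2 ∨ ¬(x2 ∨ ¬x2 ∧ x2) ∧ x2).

x1 ∨ (x1 ∨ x1 ∧ ¬x1) ∧ x1 ∧ (x2 ∧ x2 ∨ ¬(x2 ∨ ¬x2 ∧ x2) ∧ x2)
= x1 ∨ x1 ∧ x1 ∧ (x2 ∧ x2 ∨ ¬(x2 ∨ ¬x2 ∧ x2) ∧ x2)   — complement / identity
= x1 ∨ x1 ∧ x1 ∧ (x2 ∧ x2 ∨ ¬x2 ∧ x2)   — complement / identity
= x1 ∨ x1 ∧ (x2 ∧ x2 ∨ ¬x2 ∧ x2)   — idempotence
= x1 ∨ x1 ∧ x2   — distribution
= x1   — absorption

x1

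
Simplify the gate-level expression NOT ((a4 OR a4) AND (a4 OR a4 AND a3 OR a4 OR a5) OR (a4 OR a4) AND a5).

NOT ((a4 OR a4) AND (a4 OR a4 AND a3 OR a4 OR a5) OR (a4 OR a4) AND a5)
= NOT ((a4 OR a4) AND (a4 OR a4 OR a5) OR (a4 OR a4) AND a5)
= NOT (a4 OR a4 OR (a4 OR a4) AND a5)
= NOT (a4 OR a4)
= NOT a4

NOT a4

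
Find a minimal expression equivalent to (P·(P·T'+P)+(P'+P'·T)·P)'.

P'

(P·(P·T'+P)+(P'+P'·T)·P)'
= (P·(P·T'+P)+P'·P)'
= (P·P+P'·P)'
= P'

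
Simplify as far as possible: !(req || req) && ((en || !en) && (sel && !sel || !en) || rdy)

!(req || req) && ((en || !en) && (sel && !sel || !en) || rdy)
= !(req || req) && (sel && !sel || !en || rdy)
= !(req || req) && (!en || rdy)
= !req && (!en || rdy)

!req && (!en || rdy)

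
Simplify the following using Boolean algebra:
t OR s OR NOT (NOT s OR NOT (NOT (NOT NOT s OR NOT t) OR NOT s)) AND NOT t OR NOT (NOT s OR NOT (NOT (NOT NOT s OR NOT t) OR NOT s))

t OR s OR NOT (NOT s OR NOT (NOT (NOT NOT s OR NOT t) OR NOT s)) AND NOT t OR NOT (NOT s OR NOT (NOT (NOT NOT s OR NOT t) OR NOT s))
= t OR s OR NOT (NOT s OR NOT (NOT (NOT NOT s OR NOT t) OR NOT s))   (absorption)
= t OR s OR NOT (NOT s OR NOT (NOT s AND t OR NOT s))   (De Morgan)
= t OR s OR NOT (NOT s OR NOT NOT s)   (absorption)
= t OR s OR s AND NOT s   (De Morgan)
= t OR s   (complement / identity)

t OR s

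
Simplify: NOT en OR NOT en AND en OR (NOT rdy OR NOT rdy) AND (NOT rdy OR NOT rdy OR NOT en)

NOT en OR NOT en AND en OR (NOT rdy OR NOT rdy) AND (NOT rdy OR NOT rdy OR NOT en)
= NOT en OR NOT en AND en OR NOT rdy OR NOT rdy   (absorption)
= NOT en OR NOT en AND en OR NOT rdy   (idempotence)
= NOT en OR NOT rdy   (complement / identity)

NOT en OR NOT rdy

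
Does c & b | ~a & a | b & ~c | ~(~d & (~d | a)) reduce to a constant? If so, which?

c & b | ~a & a | b & ~c | ~(~d & (~d | a))
= c & b | b & ~c | ~(~d & (~d | a))   (complement / identity)
= c & b | b & ~c | ~~d   (absorption)
= b | ~~d   (distribution)
= b | d   (double negation)
This depends on b, d, so it is not a constant.

no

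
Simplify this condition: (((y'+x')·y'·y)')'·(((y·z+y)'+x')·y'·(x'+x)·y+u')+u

u

(((y'+x')·y'·y)')'·(((y·z+y)'+x')·y'·(x'+x)·y+u')+u
= (((y'+x')·y'·y)')'·((y'+x')·y'·(x'+x)·y+u')+u
= (y'+x')·y'·y·((y'+x')·y'·(x'+x)·y+u')+u
= (y'+x')·y'·y·((y'+x')·y'·y+u')+u
= (y'+x')·y'·y+u
= y'·y+u
= u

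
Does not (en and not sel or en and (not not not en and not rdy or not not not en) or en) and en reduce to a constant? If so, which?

yes, False

not (en and not sel or en and (not not not en and not rdy or not not not en) or en) and en
= not (en and not sel or en and not not not en or en) and en   (absorption)
= not (en and not sel or en and not en or en) and en   (double negation)
= not (en and not sel or en) and en   (complement / identity)
= not en and en   (absorption)
= False   (complement)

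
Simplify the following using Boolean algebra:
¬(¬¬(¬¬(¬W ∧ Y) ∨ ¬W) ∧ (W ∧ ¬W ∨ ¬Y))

¬(¬¬(¬¬(¬W ∧ Y) ∨ ¬W) ∧ (W ∧ ¬W ∨ ¬Y))
= ¬(¬¬(¬¬(¬W ∧ Y) ∨ ¬W) ∧ ¬Y)
= ¬(¬¬(¬W ∧ Y ∨ ¬W) ∧ ¬Y)
= ¬(¬W ∧ Y ∨ ¬W) ∨ Y
= ¬¬W ∨ Y
= W ∨ Y

W ∨ Y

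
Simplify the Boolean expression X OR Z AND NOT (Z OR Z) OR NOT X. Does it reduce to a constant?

TRUE

X OR Z AND NOT (Z OR Z) OR NOT X
= X OR Z AND NOT Z OR NOT X   [idempotence]
= X OR NOT X   [complement / identity]
= TRUE   [complement]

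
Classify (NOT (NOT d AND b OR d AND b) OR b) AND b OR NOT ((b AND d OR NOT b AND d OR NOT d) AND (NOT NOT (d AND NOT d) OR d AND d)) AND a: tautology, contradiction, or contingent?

(NOT (NOT d AND b OR d AND b) OR b) AND b OR NOT ((b AND d OR NOT b AND d OR NOT d) AND (NOT NOT (d AND NOT d) OR d AND d)) AND a
= (NOT b OR b) AND b OR NOT ((b AND d OR NOT b AND d OR NOT d) AND (NOT NOT (d AND NOT d) OR d AND d)) AND a   [distribution]
= (NOT b OR b) AND b OR NOT ((b AND d OR NOT b AND d OR NOT d) AND (d AND NOT d OR d AND d)) AND a   [double negation]
= (NOT b OR b) AND b OR NOT ((d OR NOT d) AND (d AND NOT d OR d AND d)) AND a   [distribution]
= (NOT b OR b) AND b OR NOT (d AND NOT d OR d AND d) AND a   [complement / identity]
= (NOT b OR b) AND b OR NOT d AND a   [distribution]
= b OR NOT d AND a   [complement / identity]
This depends on a, b, d, so it is not a constant.

contingent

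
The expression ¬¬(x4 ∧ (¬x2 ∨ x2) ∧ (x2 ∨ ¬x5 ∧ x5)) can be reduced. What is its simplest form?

x4 ∧ x2

¬¬(x4 ∧ (¬x2 ∨ x2) ∧ (x2 ∨ ¬x5 ∧ x5))
= ¬¬(x4 ∧ (x2 ∨ ¬x5 ∧ x5))   [complement / identity]
= x4 ∧ (x2 ∨ ¬x5 ∧ x5)   [double negation]
= x4 ∧ x2   [complement / identity]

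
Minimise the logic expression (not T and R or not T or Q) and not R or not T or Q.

(not T and R or not T or Q) and not R or not T or Q
= (not T or Q) and not R or not T or Q   [absorption]
= not T or Q   [absorption]

not T or Q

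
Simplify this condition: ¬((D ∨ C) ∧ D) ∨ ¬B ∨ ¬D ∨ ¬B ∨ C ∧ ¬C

¬D ∨ ¬B

¬((D ∨ C) ∧ D) ∨ ¬B ∨ ¬D ∨ ¬B ∨ C ∧ ¬C
= ¬D ∨ ¬B ∨ ¬D ∨ ¬B ∨ C ∧ ¬C
= ¬D ∨ ¬B ∨ ¬D ∨ ¬B
= ¬D ∨ ¬B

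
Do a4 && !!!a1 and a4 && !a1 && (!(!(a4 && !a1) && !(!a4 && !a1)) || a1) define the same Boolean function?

E1: a4 && !!!a1
    = a4 && !a1   (double negation)
E2: a4 && !a1 && (!(!(a4 && !a1) && !(!a4 && !a1)) || a1)
    = a4 && !a1 && (a4 && !a1 || !a4 && !a1 || a1)   (De Morgan)
    = a4 && !a1 && (!a1 || a1)   (distribution)
    = a4 && !a1   (complement / identity)
Both reduce to a4 && !a1, so they are equivalent.

Yes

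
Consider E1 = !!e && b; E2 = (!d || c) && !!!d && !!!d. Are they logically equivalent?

E1: !!e && b
    = e && b
E2: (!d || c) && !!!d && !!!d
    = (!d || c) && !!!d
    = (!d || c) && !d
    = !d
These differ: at b=0, c=1, d=0, e=0, E1 = 0 but E2 = 1.

No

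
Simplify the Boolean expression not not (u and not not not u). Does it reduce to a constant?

False

not not (u and not not not u)
= not not (u and not u)   (double negation)
= u and not u   (double negation)
= False   (complement)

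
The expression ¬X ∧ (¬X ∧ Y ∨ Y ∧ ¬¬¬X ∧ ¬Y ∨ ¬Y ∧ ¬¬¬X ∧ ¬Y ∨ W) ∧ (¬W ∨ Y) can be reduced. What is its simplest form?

¬X ∧ (¬X ∧ Y ∨ Y ∧ ¬¬¬X ∧ ¬Y ∨ ¬Y ∧ ¬¬¬X ∧ ¬Y ∨ W) ∧ (¬W ∨ Y)
= ¬X ∧ (¬X ∧ Y ∨ ¬¬¬X ∧ ¬Y ∨ W) ∧ (¬W ∨ Y)   — distribution
= ¬X ∧ (¬X ∧ Y ∨ ¬X ∧ ¬Y ∨ W) ∧ (¬W ∨ Y)   — double negation
= ¬X ∧ (¬X ∨ W) ∧ (¬W ∨ Y)   — distribution
= ¬X ∧ (¬W ∨ Y)   — absorption

¬X ∧ (¬W ∨ Y)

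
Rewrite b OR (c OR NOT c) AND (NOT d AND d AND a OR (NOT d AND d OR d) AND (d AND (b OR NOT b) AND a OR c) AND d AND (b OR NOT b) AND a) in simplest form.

b OR (c OR NOT c) AND (NOT d AND d AND a OR (NOT d AND d OR d) AND (d AND (b OR NOT b) AND a OR c) AND d AND (b OR NOT b) AND a)
= b OR (c OR NOT c) AND (NOT d AND d AND a OR (NOT d AND d OR d) AND d AND (b OR NOT b) AND a)   [absorption]
= b OR (c OR NOT c) AND (NOT d AND d AND a OR d AND d AND (b OR NOT b) AND a)   [complement / identity]
= b OR (c OR NOT c) AND (NOT d AND d AND a OR d AND d AND a)   [complement / identity]
= b OR NOT d AND d AND a OR d AND d AND a   [complement / identity]
= b OR d AND a   [distribution]

b OR d AND a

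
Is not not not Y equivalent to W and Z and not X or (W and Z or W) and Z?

No

E1: not not not Y
    = not Y   [double negation]
E2: W and Z and not X or (W and Z or W) and Z
    = W and Z and not X or W and Z   [absorption]
    = W and Z   [absorption]
These differ: at W=1, X=0, Y=0, Z=0, E1 = 1 but E2 = 0.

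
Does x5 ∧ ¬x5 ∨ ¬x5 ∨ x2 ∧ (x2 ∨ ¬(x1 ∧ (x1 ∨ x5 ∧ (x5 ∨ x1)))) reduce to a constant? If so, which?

x5 ∧ ¬x5 ∨ ¬x5 ∨ x2 ∧ (x2 ∨ ¬(x1 ∧ (x1 ∨ x5 ∧ (x5 ∨ x1))))
= x5 ∧ ¬x5 ∨ ¬x5 ∨ x2 ∧ (x2 ∨ ¬(x1 ∧ (x1 ∨ x5)))   — absorption
= x5 ∧ ¬x5 ∨ ¬x5 ∨ x2 ∧ (x2 ∨ ¬x1)   — absorption
= x5 ∧ ¬x5 ∨ ¬x5 ∨ x2   — absorption
= ¬x5 ∨ x2   — complement / identity
This depends on x2, x5, so it is not a constant.

no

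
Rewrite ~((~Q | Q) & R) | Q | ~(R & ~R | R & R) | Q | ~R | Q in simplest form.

~((~Q | Q) & R) | Q | ~(R & ~R | R & R) | Q | ~R | Q
= ~((~Q | Q) & R) | Q | ~R | Q | ~R | Q
= ~R | Q | ~R | Q | ~R | Q
= ~R | Q | ~R | Q
= ~R | Q

~R | Q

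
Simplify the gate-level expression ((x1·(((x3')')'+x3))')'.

x1

((x1·(((x3')')'+x3))')'
= ((x1·(x3'+x3))')'   — double negation
= (x1')'   — complement / identity
= x1   — double negation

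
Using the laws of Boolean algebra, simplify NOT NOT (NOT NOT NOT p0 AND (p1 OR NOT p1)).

NOT NOT (NOT NOT NOT p0 AND (p1 OR NOT p1))
= NOT NOT NOT p0 AND (p1 OR NOT p1)   (double negation)
= NOT NOT NOT p0   (complement / identity)
= NOT p0   (double negation)

NOT p0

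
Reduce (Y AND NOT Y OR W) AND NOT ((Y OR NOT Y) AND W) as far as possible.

(Y AND NOT Y OR W) AND NOT ((Y OR NOT Y) AND W)
= (Y AND NOT Y OR W) AND NOT W   — complement / identity
= W AND NOT W   — complement / identity
= FALSE   — complement

FALSE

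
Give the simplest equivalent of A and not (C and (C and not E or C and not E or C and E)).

A and not C

A and not (C and (C and not E or C and not E or C and E))
= A and not (C and (C and not E or C and E))
= A and not (C and C)
= A and not C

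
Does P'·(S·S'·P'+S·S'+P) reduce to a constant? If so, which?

P'·(S·S'·P'+S·S'+P)
= P'·(S·S'+P)   [absorption]
= P'·P   [complement / identity]
= 0   [complement]

yes, False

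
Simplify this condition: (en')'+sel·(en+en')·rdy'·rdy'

(en')'+sel·(en+en')·rdy'·rdy'
= (en')'+sel·rdy'·rdy'   [complement / identity]
= (en')'+sel·rdy'   [idempotence]
= en+sel·rdy'   [double negation]

en+sel·rdy'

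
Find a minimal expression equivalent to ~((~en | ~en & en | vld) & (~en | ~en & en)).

~((~en | ~en & en | vld) & (~en | ~en & en))
= ~(~en | ~en & en)   [absorption]
= ~~en   [complement / identity]
= en   [double negation]

en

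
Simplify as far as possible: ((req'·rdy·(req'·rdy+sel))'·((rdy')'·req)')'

((req'·rdy·(req'·rdy+sel))'·((rdy')'·req)')'
= ((req'·rdy)'·((rdy')'·req)')'
= req'·rdy+(rdy')'·req
= req'·rdy+rdy·req
= rdy

rdy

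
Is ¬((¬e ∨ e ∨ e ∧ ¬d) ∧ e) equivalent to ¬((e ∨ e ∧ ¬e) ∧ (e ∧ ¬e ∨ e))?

E1: ¬((¬e ∨ e ∨ e ∧ ¬d) ∧ e)
    = ¬((¬e ∨ e) ∧ e)   — absorption
    = ¬e   — complement / identity
E2: ¬((e ∨ e ∧ ¬e) ∧ (e ∧ ¬e ∨ e))
    = ¬(e ∧ ¬e ∨ e ∧ e)   — distribution
    = ¬e   — distribution
Both reduce to ¬e, so they are equivalent.

Yes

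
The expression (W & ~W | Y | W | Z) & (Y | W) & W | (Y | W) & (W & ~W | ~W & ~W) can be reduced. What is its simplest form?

(W & ~W | Y | W | Z) & (Y | W) & W | (Y | W) & (W & ~W | ~W & ~W)
= (Y | W | Z) & (Y | W) & W | (Y | W) & (W & ~W | ~W & ~W)   [complement / identity]
= (Y | W) & W | (Y | W) & (W & ~W | ~W & ~W)   [absorption]
= (Y | W) & W | (Y | W) & ~W   [distribution]
= Y | W   [distribution]

Y | W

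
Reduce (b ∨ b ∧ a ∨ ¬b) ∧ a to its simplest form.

a

(b ∨ b ∧ a ∨ ¬b) ∧ a
= (b ∨ ¬b) ∧ a
= a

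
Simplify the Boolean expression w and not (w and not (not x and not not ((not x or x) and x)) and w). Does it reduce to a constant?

False

w and not (w and not (not x and not not ((not x or x) and x)) and w)
= w and not (w and (x or not ((not x or x) and x)) and w)   — De Morgan
= w and not (w and (x or not x) and w)   — complement / identity
= w and not (w and w)   — complement / identity
= w and not w   — idempotence
= False   — complement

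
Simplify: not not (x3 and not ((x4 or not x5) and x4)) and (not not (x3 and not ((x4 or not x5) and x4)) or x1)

not not (x3 and not ((x4 or not x5) and x4)) and (not not (x3 and not ((x4 or not x5) and x4)) or x1)
= not not (x3 and not ((x4 or not x5) and x4))   [absorption]
= x3 and not ((x4 or not x5) and x4)   [double negation]
= x3 and not x4   [absorption]

x3 and not x4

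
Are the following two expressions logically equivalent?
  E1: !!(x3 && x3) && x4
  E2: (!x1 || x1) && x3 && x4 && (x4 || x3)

E1: !!(x3 && x3) && x4
    = !!x3 && x4   — idempotence
    = x3 && x4   — double negation
E2: (!x1 || x1) && x3 && x4 && (x4 || x3)
    = x3 && x4 && (x4 || x3)   — complement / identity
    = x3 && x4   — absorption
Both reduce to x3 && x4, so they are equivalent.

Yes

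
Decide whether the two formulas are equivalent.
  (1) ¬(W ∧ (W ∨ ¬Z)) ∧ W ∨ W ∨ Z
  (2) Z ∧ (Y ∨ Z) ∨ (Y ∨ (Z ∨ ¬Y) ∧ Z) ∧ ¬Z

No

E1: ¬(W ∧ (W ∨ ¬Z)) ∧ W ∨ W ∨ Z
    = ¬W ∧ W ∨ W ∨ Z
    = W ∨ Z
E2: Z ∧ (Y ∨ Z) ∨ (Y ∨ (Z ∨ ¬Y) ∧ Z) ∧ ¬Z
    = Z ∧ (Y ∨ Z) ∨ (Y ∨ Z) ∧ ¬Z
    = Y ∨ Z
These differ: at W=0, Y=1, Z=0, E1 = 0 but E2 = 1.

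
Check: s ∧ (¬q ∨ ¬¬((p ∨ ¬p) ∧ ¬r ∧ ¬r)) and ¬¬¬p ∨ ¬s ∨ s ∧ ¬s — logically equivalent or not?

E1: s ∧ (¬q ∨ ¬¬((p ∨ ¬p) ∧ ¬r ∧ ¬r))
    = s ∧ (¬q ∨ ¬¬(¬r ∧ ¬r))   [complement / identity]
    = s ∧ (¬q ∨ ¬¬¬r)   [idempotence]
    = s ∧ (¬q ∨ ¬r)   [double negation]
E2: ¬¬¬p ∨ ¬s ∨ s ∧ ¬s
    = ¬¬¬p ∨ ¬s   [complement / identity]
    = ¬p ∨ ¬s   [double negation]
These differ: at p=0, q=0, r=1, s=0, E1 = 0 but E2 = 1.

No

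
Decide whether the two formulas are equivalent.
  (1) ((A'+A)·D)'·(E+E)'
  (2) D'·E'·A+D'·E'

Yes

E1: ((A'+A)·D)'·(E+E)'
    = ((A'+A)·D)'·E'
    = D'·E'
E2: D'·E'·A+D'·E'
    = D'·E'
Both reduce to D'·E', so they are equivalent.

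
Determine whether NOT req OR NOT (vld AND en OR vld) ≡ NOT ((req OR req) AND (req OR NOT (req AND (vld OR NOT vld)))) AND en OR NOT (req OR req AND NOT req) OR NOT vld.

Yes

E1: NOT req OR NOT (vld AND en OR vld)
    = NOT req OR NOT vld   [absorption]
E2: NOT ((req OR req) AND (req OR NOT (req AND (vld OR NOT vld)))) AND en OR NOT (req OR req AND NOT req) OR NOT vld
    = NOT (req OR req AND NOT (req AND (vld OR NOT vld))) AND en OR NOT (req OR req AND NOT req) OR NOT vld   [distribution]
    = NOT (req OR req AND NOT req) AND en OR NOT (req OR req AND NOT req) OR NOT vld   [complement / identity]
    = NOT (req OR req AND NOT req) OR NOT vld   [absorption]
    = NOT req OR NOT vld   [complement / identity]
Both reduce to NOT req OR NOT vld, so they are equivalent.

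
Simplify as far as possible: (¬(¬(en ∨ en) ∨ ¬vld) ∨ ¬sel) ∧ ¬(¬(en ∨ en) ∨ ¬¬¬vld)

en ∧ vld

(¬(¬(en ∨ en) ∨ ¬vld) ∨ ¬sel) ∧ ¬(¬(en ∨ en) ∨ ¬¬¬vld)
= (¬(¬(en ∨ en) ∨ ¬vld) ∨ ¬sel) ∧ ¬(¬(en ∨ en) ∨ ¬vld)   — double negation
= ¬(¬(en ∨ en) ∨ ¬vld)   — absorption
= ¬(¬en ∨ ¬vld)   — idempotence
= en ∧ vld   — De Morgan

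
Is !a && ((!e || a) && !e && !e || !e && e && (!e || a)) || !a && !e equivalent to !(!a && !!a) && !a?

No

E1: !a && ((!e || a) && !e && !e || !e && e && (!e || a)) || !a && !e
    = !a && (!e || a) && (!e && !e || !e && e) || !a && !e   [distribution]
    = !a && (!e || a) && !e || !a && !e   [distribution]
    = !a && !e || !a && !e   [absorption]
    = !a && !e   [idempotence]
E2: !(!a && !!a) && !a
    = (a || !a) && !a   [De Morgan]
    = !a   [complement / identity]
These differ: at a=0, e=1, E1 = 0 but E2 = 1.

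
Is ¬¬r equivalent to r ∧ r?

Yes

E1: ¬¬r
    = r   — double negation
E2: r ∧ r
    = r   — idempotence
Both reduce to r, so they are equivalent.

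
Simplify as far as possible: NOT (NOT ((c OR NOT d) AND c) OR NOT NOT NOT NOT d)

c AND NOT d

NOT (NOT ((c OR NOT d) AND c) OR NOT NOT NOT NOT d)
= NOT (NOT c OR NOT NOT NOT NOT d)
= NOT (NOT c OR NOT NOT d)
= c AND NOT d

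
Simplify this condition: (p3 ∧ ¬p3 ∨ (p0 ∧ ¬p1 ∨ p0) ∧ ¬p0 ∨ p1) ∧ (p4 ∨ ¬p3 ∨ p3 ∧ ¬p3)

p1 ∧ (p4 ∨ ¬p3)

(p3 ∧ ¬p3 ∨ (p0 ∧ ¬p1 ∨ p0) ∧ ¬p0 ∨ p1) ∧ (p4 ∨ ¬p3 ∨ p3 ∧ ¬p3)
= ((p0 ∧ ¬p1 ∨ p0) ∧ ¬p0 ∨ p1) ∧ (p4 ∨ ¬p3 ∨ p3 ∧ ¬p3)   (complement / identity)
= (p0 ∧ ¬p0 ∨ p1) ∧ (p4 ∨ ¬p3 ∨ p3 ∧ ¬p3)   (absorption)
= (p0 ∧ ¬p0 ∨ p1) ∧ (p4 ∨ ¬p3)   (complement / identity)
= p1 ∧ (p4 ∨ ¬p3)   (complement / identity)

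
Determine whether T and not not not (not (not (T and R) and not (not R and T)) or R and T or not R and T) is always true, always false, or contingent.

T and not not not (not (not (T and R) and not (not R and T)) or R and T or not R and T)
= T and not (not (not (T and R) and not (not R and T)) or R and T or not R and T)   (double negation)
= T and not (T and R or not R and T or R and T or not R and T)   (De Morgan)
= T and not (T or R and T or not R and T)   (distribution)
= T and not (T or T)   (distribution)
= T and not T   (idempotence)
= False   (complement)

always false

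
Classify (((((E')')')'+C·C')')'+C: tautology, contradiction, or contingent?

(((((E')')')'+C·C')')'+C
= (((E')'+C·C')')'+C   — double negation
= (E')'+C·C'+C   — double negation
= E+C·C'+C   — double negation
= E+C   — complement / identity
This depends on C, E, so it is not a constant.

contingent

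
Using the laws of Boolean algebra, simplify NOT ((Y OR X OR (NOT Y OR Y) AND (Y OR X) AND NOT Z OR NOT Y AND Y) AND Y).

NOT Y

NOT ((Y OR X OR (NOT Y OR Y) AND (Y OR X) AND NOT Z OR NOT Y AND Y) AND Y)
= NOT ((Y OR X OR (Y OR X) AND NOT Z OR NOT Y AND Y) AND Y)   — complement / identity
= NOT ((Y OR X OR NOT Y AND Y) AND Y)   — absorption
= NOT ((Y OR X) AND Y)   — complement / identity
= NOT Y   — absorption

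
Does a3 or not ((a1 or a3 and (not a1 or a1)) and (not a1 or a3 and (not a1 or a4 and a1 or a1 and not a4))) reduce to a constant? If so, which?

yes, True

a3 or not ((a1 or a3 and (not a1 or a1)) and (not a1 or a3 and (not a1 or a4 and a1 or a1 and not a4)))
= a3 or not ((a1 or a3 and (not a1 or a1)) and (not a1 or a3 and (not a1 or a1)))
= a3 or not (a3 and (not a1 or a1) or a1 and not a1)
= a3 or not (a3 and (not a1 or a1))
= a3 or not a3
= True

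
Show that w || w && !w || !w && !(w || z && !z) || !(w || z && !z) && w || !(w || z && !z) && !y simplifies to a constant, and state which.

w || w && !w || !w && !(w || z && !z) || !(w || z && !z) && w || !(w || z && !z) && !y
= w || w && !w || !(w || z && !z) || !(w || z && !z) && !y
= w || !(w || z && !z) || !(w || z && !z) && !y
= w || !(w || z && !z)
= w || !w
= true

true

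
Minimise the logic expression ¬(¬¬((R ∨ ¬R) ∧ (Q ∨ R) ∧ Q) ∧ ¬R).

¬Q ∨ R

¬(¬¬((R ∨ ¬R) ∧ (Q ∨ R) ∧ Q) ∧ ¬R)
= ¬((R ∨ ¬R) ∧ (Q ∨ R) ∧ Q) ∨ R   (De Morgan)
= ¬((R ∨ ¬R) ∧ Q) ∨ R   (absorption)
= ¬Q ∨ R   (complement / identity)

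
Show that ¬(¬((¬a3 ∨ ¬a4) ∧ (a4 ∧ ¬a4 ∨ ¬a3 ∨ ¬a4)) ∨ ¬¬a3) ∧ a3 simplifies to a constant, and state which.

¬(¬((¬a3 ∨ ¬a4) ∧ (a4 ∧ ¬a4 ∨ ¬a3 ∨ ¬a4)) ∨ ¬¬a3) ∧ a3
= (¬a3 ∨ ¬a4) ∧ (a4 ∧ ¬a4 ∨ ¬a3 ∨ ¬a4) ∧ ¬a3 ∧ a3   [De Morgan]
= (¬a3 ∨ ¬a4) ∧ (¬a3 ∨ ¬a4) ∧ ¬a3 ∧ a3   [complement / identity]
= (¬a3 ∨ ¬a4) ∧ ¬a3 ∧ a3   [idempotence]
= ¬a3 ∧ a3   [absorption]
= False   [complement]

False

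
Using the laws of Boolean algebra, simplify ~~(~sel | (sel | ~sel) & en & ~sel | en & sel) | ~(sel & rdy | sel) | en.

~~(~sel | (sel | ~sel) & en & ~sel | en & sel) | ~(sel & rdy | sel) | en
= ~~(~sel | en & ~sel | en & sel) | ~(sel & rdy | sel) | en   (complement / identity)
= ~~(~sel | en) | ~(sel & rdy | sel) | en   (distribution)
= ~~(~sel | en) | ~sel | en   (absorption)
= ~sel | en | ~sel | en   (double negation)
= ~sel | en   (idempotence)

~sel | en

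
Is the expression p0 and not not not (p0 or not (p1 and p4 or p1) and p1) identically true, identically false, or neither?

p0 and not not not (p0 or not (p1 and p4 or p1) and p1)
= p0 and not not not (p0 or not p1 and p1)   — absorption
= p0 and not not not p0   — complement / identity
= p0 and not p0   — double negation
= False   — complement

identically false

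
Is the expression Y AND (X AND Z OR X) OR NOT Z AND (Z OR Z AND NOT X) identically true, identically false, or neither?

neither

Y AND (X AND Z OR X) OR NOT Z AND (Z OR Z AND NOT X)
= Y AND X OR NOT Z AND (Z OR Z AND NOT X)   [absorption]
= Y AND X OR NOT Z AND Z   [absorption]
= Y AND X   [complement / identity]
This depends on X, Y, so it is not a constant.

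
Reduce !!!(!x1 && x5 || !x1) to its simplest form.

!!!(!x1 && x5 || !x1)
= !!!!x1   [absorption]
= !!x1   [double negation]
= x1   [double negation]

x1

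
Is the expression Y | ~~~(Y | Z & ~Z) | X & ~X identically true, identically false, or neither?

identically true

Y | ~~~(Y | Z & ~Z) | X & ~X
= Y | ~~~Y | X & ~X   — complement / identity
= Y | ~~~Y   — complement / identity
= Y | ~Y   — double negation
= 1   — complement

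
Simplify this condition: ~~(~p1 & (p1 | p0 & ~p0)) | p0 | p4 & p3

p0 | p4 & p3

~~(~p1 & (p1 | p0 & ~p0)) | p0 | p4 & p3
= ~~(~p1 & p1) | p0 | p4 & p3
= ~p1 & p1 | p0 | p4 & p3
= p0 | p4 & p3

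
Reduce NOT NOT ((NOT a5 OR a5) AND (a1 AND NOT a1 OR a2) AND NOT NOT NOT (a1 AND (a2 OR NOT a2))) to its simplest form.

a2 AND NOT a1

NOT NOT ((NOT a5 OR a5) AND (a1 AND NOT a1 OR a2) AND NOT NOT NOT (a1 AND (a2 OR NOT a2)))
= NOT NOT ((NOT a5 OR a5) AND a2 AND NOT NOT NOT (a1 AND (a2 OR NOT a2)))   (complement / identity)
= NOT NOT ((NOT a5 OR a5) AND a2 AND NOT (a1 AND (a2 OR NOT a2)))   (double negation)
= NOT NOT (a2 AND NOT (a1 AND (a2 OR NOT a2)))   (complement / identity)
= a2 AND NOT (a1 AND (a2 OR NOT a2))   (double negation)
= a2 AND NOT a1   (complement / identity)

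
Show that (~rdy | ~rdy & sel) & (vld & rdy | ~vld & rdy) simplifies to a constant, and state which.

0

(~rdy | ~rdy & sel) & (vld & rdy | ~vld & rdy)
= ~rdy & (vld & rdy | ~vld & rdy)
= ~rdy & rdy
= 0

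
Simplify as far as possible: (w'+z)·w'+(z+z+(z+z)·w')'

(w'+z)·w'+(z+z+(z+z)·w')'
= w'+(z+z+(z+z)·w')'   [absorption]
= w'+(z+z)'   [absorption]
= w'+z'   [idempotence]

w'+z'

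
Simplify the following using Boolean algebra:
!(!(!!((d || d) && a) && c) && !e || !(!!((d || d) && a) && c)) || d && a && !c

d && a

!(!(!!((d || d) && a) && c) && !e || !(!!((d || d) && a) && c)) || d && a && !c
= !!(!!((d || d) && a) && c) || d && a && !c   [absorption]
= !!((d || d) && a) && c || d && a && !c   [double negation]
= !!(d && a) && c || d && a && !c   [idempotence]
= d && a && c || d && a && !c   [double negation]
= d && a   [distribution]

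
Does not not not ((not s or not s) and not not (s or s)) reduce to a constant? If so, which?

not not not ((not s or not s) and not not (s or s))
= not not not (not s and not not (s or s))   (idempotence)
= not (not s and not not (s or s))   (double negation)
= s or not (s or s)   (De Morgan)
= s or not s   (idempotence)
= True   (complement)

yes, True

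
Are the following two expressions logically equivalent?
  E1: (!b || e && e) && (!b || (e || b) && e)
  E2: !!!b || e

E1: (!b || e && e) && (!b || (e || b) && e)
    = (!b || e && e) && (!b || e)   (absorption)
    = (!b || e) && (!b || e)   (idempotence)
    = !b || e   (idempotence)
E2: !!!b || e
    = !b || e   (double negation)
Both reduce to !b || e, so they are equivalent.

Yes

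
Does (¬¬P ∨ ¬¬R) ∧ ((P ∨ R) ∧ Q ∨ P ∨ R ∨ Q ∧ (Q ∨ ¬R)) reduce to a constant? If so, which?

(¬¬P ∨ ¬¬R) ∧ ((P ∨ R) ∧ Q ∨ P ∨ R ∨ Q ∧ (Q ∨ ¬R))
= (¬¬P ∨ ¬¬R) ∧ ((P ∨ R) ∧ Q ∨ P ∨ R ∨ Q)   [absorption]
= (¬¬P ∨ ¬¬R) ∧ (P ∨ R ∨ Q)   [absorption]
= (¬¬P ∨ R) ∧ (P ∨ R ∨ Q)   [double negation]
= (P ∨ R) ∧ (P ∨ R ∨ Q)   [double negation]
= P ∨ R   [absorption]
This depends on P, R, so it is not a constant.

no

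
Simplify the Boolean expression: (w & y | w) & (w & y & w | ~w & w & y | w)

w

(w & y | w) & (w & y & w | ~w & w & y | w)
= (w & y | w) & (w & y | w)
= w & y | w
= w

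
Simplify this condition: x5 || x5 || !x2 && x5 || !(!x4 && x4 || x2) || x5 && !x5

x5 || x5 || !x2 && x5 || !(!x4 && x4 || x2) || x5 && !x5
= x5 || !x2 && x5 || !(!x4 && x4 || x2) || x5 && !x5   [idempotence]
= x5 || !x2 && x5 || !x2 || x5 && !x5   [complement / identity]
= x5 || !x2 || x5 && !x5   [absorption]
= x5 || !x2   [complement / identity]

x5 || !x2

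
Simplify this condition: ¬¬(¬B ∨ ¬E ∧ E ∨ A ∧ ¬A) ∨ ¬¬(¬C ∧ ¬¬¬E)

¬¬(¬B ∨ ¬E ∧ E ∨ A ∧ ¬A) ∨ ¬¬(¬C ∧ ¬¬¬E)
= ¬¬(¬B ∨ ¬E ∧ E) ∨ ¬¬(¬C ∧ ¬¬¬E)   [complement / identity]
= ¬¬(¬B ∨ ¬E ∧ E) ∨ ¬¬(¬C ∧ ¬E)   [double negation]
= ¬¬¬B ∨ ¬¬(¬C ∧ ¬E)   [complement / identity]
= ¬B ∨ ¬¬(¬C ∧ ¬E)   [double negation]
= ¬B ∨ ¬C ∧ ¬E   [double negation]

¬B ∨ ¬C ∧ ¬E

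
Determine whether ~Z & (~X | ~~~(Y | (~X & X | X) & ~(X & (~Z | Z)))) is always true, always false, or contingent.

~Z & (~X | ~~~(Y | (~X & X | X) & ~(X & (~Z | Z))))
= ~Z & (~X | ~~~(Y | (~X & X | X) & ~X))   (complement / identity)
= ~Z & (~X | ~~~(Y | X & ~X))   (complement / identity)
= ~Z & (~X | ~~~Y)   (complement / identity)
= ~Z & (~X | ~Y)   (double negation)
This depends on X, Y, Z, so it is not a constant.

contingent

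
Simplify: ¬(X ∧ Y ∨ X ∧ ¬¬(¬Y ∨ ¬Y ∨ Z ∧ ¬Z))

¬(X ∧ Y ∨ X ∧ ¬¬(¬Y ∨ ¬Y ∨ Z ∧ ¬Z))
= ¬(X ∧ Y ∨ X ∧ ¬¬(¬Y ∨ ¬Y))
= ¬(X ∧ Y ∨ X ∧ ¬(Y ∧ Y))
= ¬(X ∧ Y ∨ X ∧ ¬Y)
= ¬X

¬X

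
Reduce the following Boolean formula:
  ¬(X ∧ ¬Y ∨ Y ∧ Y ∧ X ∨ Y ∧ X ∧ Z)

¬X

¬(X ∧ ¬Y ∨ Y ∧ Y ∧ X ∨ Y ∧ X ∧ Z)
= ¬(X ∧ ¬Y ∨ Y ∧ X ∨ Y ∧ X ∧ Z)   — idempotence
= ¬(X ∧ ¬Y ∨ Y ∧ X)   — absorption
= ¬X   — distribution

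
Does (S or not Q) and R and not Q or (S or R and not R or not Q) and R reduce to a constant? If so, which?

no

(S or not Q) and R and not Q or (S or R and not R or not Q) and R
= (S or not Q) and R and not Q or (S or not Q) and R   (complement / identity)
= (S or not Q) and R   (absorption)
This depends on Q, R, S, so it is not a constant.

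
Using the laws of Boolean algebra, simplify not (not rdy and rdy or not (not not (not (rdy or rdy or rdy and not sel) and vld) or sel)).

not rdy and vld or sel

not (not rdy and rdy or not (not not (not (rdy or rdy or rdy and not sel) and vld) or sel))
= not not (not not (not (rdy or rdy or rdy and not sel) and vld) or sel)   (complement / identity)
= not not (not (rdy or rdy or rdy and not sel) and vld) or sel   (double negation)
= not (rdy or rdy or rdy and not sel) and vld or sel   (double negation)
= not (rdy or rdy and not sel) and vld or sel   (idempotence)
= not rdy and vld or sel   (absorption)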